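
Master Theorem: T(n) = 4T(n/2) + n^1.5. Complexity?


a=4, b=2, c=1.5. log_2(4)=2 > c=1.5. Case 1: O(n^log_b(a)) = O(n^2)
Complexity: O(n^2)


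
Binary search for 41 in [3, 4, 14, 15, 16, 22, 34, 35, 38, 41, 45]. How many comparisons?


Search for 41:
[0,10] mid=5 arr[5]=22
[6,10] mid=8 arr[8]=38
[9,10] mid=9 arr[9]=41
Total: 3 comparisons


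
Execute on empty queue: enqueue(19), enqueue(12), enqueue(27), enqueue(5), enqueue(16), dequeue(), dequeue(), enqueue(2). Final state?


enqueue(19) -> [19]
enqueue(12) -> [19, 12]
enqueue(27) -> [19, 12, 27]
enqueue(5) -> [19, 12, 27, 5]
enqueue(16) -> [19, 12, 27, 5, 16]
dequeue() returns 19 -> [12, 27, 5, 16]
dequeue() returns 12 -> [27, 5, 16]
enqueue(2) -> [27, 5, 16, 2]
Final queue (front to back): [27, 5, 16, 2]


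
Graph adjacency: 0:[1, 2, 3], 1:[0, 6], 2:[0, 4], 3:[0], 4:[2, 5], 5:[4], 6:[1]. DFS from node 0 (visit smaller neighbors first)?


DFS stack-based: start with [0]
Visit order: [0, 1, 6, 2, 4, 5, 3]


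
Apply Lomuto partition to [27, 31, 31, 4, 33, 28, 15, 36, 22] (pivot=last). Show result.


Elements <= 22 go left of pivot.
Result: [4, 15, 22, 27, 33, 28, 31, 36, 31], pivot at index 2


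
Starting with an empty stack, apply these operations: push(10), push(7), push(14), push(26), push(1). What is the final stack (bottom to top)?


push(10) -> [10]
push(7) -> [10, 7]
push(14) -> [10, 7, 14]
push(26) -> [10, 7, 14, 26]
push(1) -> [10, 7, 14, 26, 1]
Final stack (bottom to top): [10, 7, 14, 26, 1]


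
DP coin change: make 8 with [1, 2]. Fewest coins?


dp[0]=0; dp[i]=1+min(dp[i-c] for c in coins)
...dp[3]=2, dp[4]=2, dp[5]=3, dp[6]=3, dp[7]=4, dp[8]=4
Minimum coins for 8 = 4


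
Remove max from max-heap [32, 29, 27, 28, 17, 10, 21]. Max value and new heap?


Max = 32
Replace root with last, heapify down
Resulting heap: [29, 28, 27, 21, 17, 10]


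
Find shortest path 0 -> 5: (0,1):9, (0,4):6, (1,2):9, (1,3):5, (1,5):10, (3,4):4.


Dijkstra from 0:
Distances: {0: 0, 1: 9, 2: 18, 3: 10, 4: 6, 5: 19}
Shortest distance to 5 = 19, path = [0, 1, 5]


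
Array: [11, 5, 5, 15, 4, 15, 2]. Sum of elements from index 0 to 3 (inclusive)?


Prefix sums: [0, 11, 16, 21, 36, 40, 55, 57]
Sum[0..3] = prefix[4] - prefix[0] = 36 - 0 = 36


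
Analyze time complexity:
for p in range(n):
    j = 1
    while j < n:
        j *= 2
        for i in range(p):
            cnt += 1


Per nesting level: O(n) * O(log n) * O(n) [triangular over p] = O(n^2 log n)
Complexity: O(n^2 log n)


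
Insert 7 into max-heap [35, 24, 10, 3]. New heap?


Append 7: [35, 24, 10, 3, 7]
Bubble up: no swaps needed
Result: [35, 24, 10, 3, 7]


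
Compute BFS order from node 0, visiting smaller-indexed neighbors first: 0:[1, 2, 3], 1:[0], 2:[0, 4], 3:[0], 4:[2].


BFS queue: start with [0]
Visit order: [0, 1, 2, 3, 4]


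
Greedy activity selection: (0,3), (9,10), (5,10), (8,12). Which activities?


Greedy: pick earliest-ending, then skip overlaps.
Selected (2 activities): [(0, 3), (9, 10)]


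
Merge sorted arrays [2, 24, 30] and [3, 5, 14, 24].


Compare heads, take smaller each step.
Merged: [2, 3, 5, 14, 24, 24, 30]


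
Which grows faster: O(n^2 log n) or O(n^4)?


n^2 log n grows slower than quartic
O(n^2 log n) is asymptotically smaller; O(n^4) grows faster


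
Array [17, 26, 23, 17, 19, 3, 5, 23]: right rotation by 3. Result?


Right rotate by 3: [3, 5, 23, 17, 26, 23, 17, 19]


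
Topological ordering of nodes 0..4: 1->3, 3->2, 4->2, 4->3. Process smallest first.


Kahn's algorithm, process smallest node first
Order: [0, 1, 4, 3, 2]


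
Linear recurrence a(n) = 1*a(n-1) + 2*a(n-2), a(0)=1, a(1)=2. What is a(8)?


Build bottom-up:
...a(6)=64, a(7)=128, a(8)=1*128+2*64=256


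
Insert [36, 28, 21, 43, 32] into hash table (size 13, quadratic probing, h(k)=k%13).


Insertions: 36->slot 10; 28->slot 2; 21->slot 8; 43->slot 4; 32->slot 6
Table: [None, None, 28, None, 43, None, 32, None, 21, None, 36, None, None]


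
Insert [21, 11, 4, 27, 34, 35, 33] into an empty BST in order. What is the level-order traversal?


Root = 21; build tree by BST insertion.
Level-Order traversal: [21, 11, 27, 4, 34, 33, 35]


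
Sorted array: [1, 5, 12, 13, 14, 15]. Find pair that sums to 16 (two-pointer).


Two pointers: lo=0, hi=5
Found pair: (1, 15) summing to 16


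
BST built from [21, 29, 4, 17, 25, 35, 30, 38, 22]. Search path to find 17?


BST root = 21
Search for 17: compare at each node
Path: [21, 4, 17]


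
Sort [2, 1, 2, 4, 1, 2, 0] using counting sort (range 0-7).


Count array: [1, 2, 3, 0, 1, 0, 0, 0]
Reconstruct: [0, 1, 1, 2, 2, 2, 4]


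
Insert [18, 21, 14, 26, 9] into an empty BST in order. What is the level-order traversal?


Root = 18; build tree by BST insertion.
Level-Order traversal: [18, 14, 21, 9, 26]


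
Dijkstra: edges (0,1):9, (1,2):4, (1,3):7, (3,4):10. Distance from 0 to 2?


Dijkstra from 0:
Distances: {0: 0, 1: 9, 2: 13, 3: 16, 4: 26}
Shortest distance to 2 = 13, path = [0, 1, 2]


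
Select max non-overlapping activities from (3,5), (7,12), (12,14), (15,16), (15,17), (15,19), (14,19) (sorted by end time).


Greedy: pick earliest-ending, then skip overlaps.
Selected (4 activities): [(3, 5), (7, 12), (12, 14), (15, 16)]


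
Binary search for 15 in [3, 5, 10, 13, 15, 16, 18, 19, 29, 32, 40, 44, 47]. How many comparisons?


Search for 15:
[0,12] mid=6 arr[6]=18
[0,5] mid=2 arr[2]=10
[3,5] mid=4 arr[4]=15
Total: 3 comparisons


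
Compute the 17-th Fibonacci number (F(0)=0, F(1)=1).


F(n)=F(n-1)+F(n-2)
...F(15)=610, F(16)=987, F(17)=1597


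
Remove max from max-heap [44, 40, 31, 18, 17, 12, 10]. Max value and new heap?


Max = 44
Replace root with last, heapify down
Resulting heap: [40, 18, 31, 10, 17, 12]


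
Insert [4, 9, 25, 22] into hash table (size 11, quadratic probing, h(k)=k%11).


Insertions: 4->slot 4; 9->slot 9; 25->slot 3; 22->slot 0
Table: [22, None, None, 25, 4, None, None, None, None, 9, None]


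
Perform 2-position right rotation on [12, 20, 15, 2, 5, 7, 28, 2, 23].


Right rotate by 2: [2, 23, 12, 20, 15, 2, 5, 7, 28]


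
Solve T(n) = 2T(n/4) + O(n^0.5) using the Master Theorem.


a=2, b=4, c=0.5. log_4(2)=0.5 = c=0.5. Case 2: O(n^c log n) = O(sqrt(n) log n)
Complexity: O(sqrt(n) log n)


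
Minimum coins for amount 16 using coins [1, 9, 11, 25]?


dp[0]=0; dp[i]=1+min(dp[i-c] for c in coins)
...dp[11]=1, dp[12]=2, dp[13]=3, dp[14]=4, dp[15]=5, dp[16]=6
Minimum coins for 16 = 6


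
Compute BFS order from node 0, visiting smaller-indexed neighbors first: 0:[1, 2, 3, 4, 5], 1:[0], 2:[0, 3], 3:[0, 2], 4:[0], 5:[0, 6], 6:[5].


BFS queue: start with [0]
Visit order: [0, 1, 2, 3, 4, 5, 6]


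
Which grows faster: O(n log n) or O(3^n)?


linearithmic grows slower than exponential (base 3)
O(n log n) is asymptotically smaller; O(3^n) grows faster


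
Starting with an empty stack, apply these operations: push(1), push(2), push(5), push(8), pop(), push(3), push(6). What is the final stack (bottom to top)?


push(1) -> [1]
push(2) -> [1, 2]
push(5) -> [1, 2, 5]
push(8) -> [1, 2, 5, 8]
pop() returns 8 -> [1, 2, 5]
push(3) -> [1, 2, 5, 3]
push(6) -> [1, 2, 5, 3, 6]
Final stack (bottom to top): [1, 2, 5, 3, 6]


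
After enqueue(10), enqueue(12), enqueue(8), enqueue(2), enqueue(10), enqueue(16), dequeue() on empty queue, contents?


enqueue(10) -> [10]
enqueue(12) -> [10, 12]
enqueue(8) -> [10, 12, 8]
enqueue(2) -> [10, 12, 8, 2]
enqueue(10) -> [10, 12, 8, 2, 10]
enqueue(16) -> [10, 12, 8, 2, 10, 16]
dequeue() returns 10 -> [12, 8, 2, 10, 16]
Final queue (front to back): [12, 8, 2, 10, 16]


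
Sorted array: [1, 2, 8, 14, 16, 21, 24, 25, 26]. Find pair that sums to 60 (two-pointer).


Two pointers: lo=0, hi=8
No pair sums to 60


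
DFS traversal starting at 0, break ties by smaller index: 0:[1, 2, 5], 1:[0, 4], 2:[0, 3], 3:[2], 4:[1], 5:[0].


DFS stack-based: start with [0]
Visit order: [0, 1, 4, 2, 3, 5]


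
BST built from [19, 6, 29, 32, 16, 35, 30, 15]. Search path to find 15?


BST root = 19
Search for 15: compare at each node
Path: [19, 6, 16, 15]


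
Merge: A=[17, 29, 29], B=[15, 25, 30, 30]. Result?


Compare heads, take smaller each step.
Merged: [15, 17, 25, 29, 29, 30, 30]


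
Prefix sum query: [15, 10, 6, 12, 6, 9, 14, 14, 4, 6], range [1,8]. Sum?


Prefix sums: [0, 15, 25, 31, 43, 49, 58, 72, 86, 90, 96]
Sum[1..8] = prefix[9] - prefix[1] = 90 - 15 = 75


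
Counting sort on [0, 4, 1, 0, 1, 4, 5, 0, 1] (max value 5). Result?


Count array: [3, 3, 0, 0, 2, 1]
Reconstruct: [0, 0, 0, 1, 1, 1, 4, 4, 5]


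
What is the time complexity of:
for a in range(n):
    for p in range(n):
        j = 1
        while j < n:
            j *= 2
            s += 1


Per nesting level: O(n) * O(n) * O(log n) = O(n^2 log n)
Complexity: O(n^2 log n)


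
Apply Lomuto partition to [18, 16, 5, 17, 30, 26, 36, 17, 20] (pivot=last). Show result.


Elements <= 20 go left of pivot.
Result: [18, 16, 5, 17, 17, 20, 36, 30, 26], pivot at index 5


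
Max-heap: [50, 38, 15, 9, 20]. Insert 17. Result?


Append 17: [50, 38, 15, 9, 20, 17]
Bubble up: swap idx 5(17) with idx 2(15)
Result: [50, 38, 17, 9, 20, 15]


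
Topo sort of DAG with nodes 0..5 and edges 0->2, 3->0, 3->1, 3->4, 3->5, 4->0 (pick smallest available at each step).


Kahn's algorithm, process smallest node first
Order: [3, 1, 4, 0, 2, 5]


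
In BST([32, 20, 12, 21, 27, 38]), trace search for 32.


BST root = 32
Search for 32: compare at each node
Path: [32]


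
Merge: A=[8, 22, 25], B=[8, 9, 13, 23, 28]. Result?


Compare heads, take smaller each step.
Merged: [8, 8, 9, 13, 22, 23, 25, 28]


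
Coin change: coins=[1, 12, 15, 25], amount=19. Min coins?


dp[0]=0; dp[i]=1+min(dp[i-c] for c in coins)
...dp[14]=3, dp[15]=1, dp[16]=2, dp[17]=3, dp[18]=4, dp[19]=5
Minimum coins for 19 = 5


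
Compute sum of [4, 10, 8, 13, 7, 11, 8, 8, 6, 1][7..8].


Prefix sums: [0, 4, 14, 22, 35, 42, 53, 61, 69, 75, 76]
Sum[7..8] = prefix[9] - prefix[7] = 75 - 61 = 14


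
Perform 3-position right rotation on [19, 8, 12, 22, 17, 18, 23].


Right rotate by 3: [17, 18, 23, 19, 8, 12, 22]


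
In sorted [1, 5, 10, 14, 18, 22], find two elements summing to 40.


Two pointers: lo=0, hi=5
Found pair: (18, 22) summing to 40


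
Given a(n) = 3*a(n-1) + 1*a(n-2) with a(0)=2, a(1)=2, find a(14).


Build bottom-up:
...a(12)=1217522, a(13)=4021202, a(14)=3*4021202+1*1217522=13281128


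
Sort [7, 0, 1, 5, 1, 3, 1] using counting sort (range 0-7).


Count array: [1, 3, 0, 1, 0, 1, 0, 1]
Reconstruct: [0, 1, 1, 1, 3, 5, 7]


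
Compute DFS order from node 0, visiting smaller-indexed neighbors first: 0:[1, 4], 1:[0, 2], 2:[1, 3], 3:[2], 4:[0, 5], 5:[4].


DFS stack-based: start with [0]
Visit order: [0, 1, 2, 3, 4, 5]


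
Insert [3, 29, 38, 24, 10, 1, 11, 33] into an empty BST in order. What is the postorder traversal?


Root = 3; build tree by BST insertion.
Postorder traversal: [1, 11, 10, 24, 33, 38, 29, 3]


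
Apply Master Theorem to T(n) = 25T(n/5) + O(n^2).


a=25, b=5, c=2. log_5(25)=2 = c=2. Case 2: O(n^c log n) = O(n^2 log n)
Complexity: O(n^2 log n)


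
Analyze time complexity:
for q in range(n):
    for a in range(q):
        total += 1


Per nesting level: O(n) * O(n) [triangular over q] = O(n^2)
Complexity: O(n^2)


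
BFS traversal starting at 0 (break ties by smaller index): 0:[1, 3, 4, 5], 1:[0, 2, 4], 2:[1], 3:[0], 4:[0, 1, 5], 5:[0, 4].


BFS queue: start with [0]
Visit order: [0, 1, 3, 4, 5, 2]


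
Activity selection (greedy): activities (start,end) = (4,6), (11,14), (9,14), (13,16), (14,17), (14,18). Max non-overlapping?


Greedy: pick earliest-ending, then skip overlaps.
Selected (3 activities): [(4, 6), (11, 14), (14, 17)]


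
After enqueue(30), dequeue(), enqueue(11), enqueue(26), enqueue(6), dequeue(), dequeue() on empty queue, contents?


enqueue(30) -> [30]
dequeue() returns 30 -> []
enqueue(11) -> [11]
enqueue(26) -> [11, 26]
enqueue(6) -> [11, 26, 6]
dequeue() returns 11 -> [26, 6]
dequeue() returns 26 -> [6]
Final queue (front to back): [6]


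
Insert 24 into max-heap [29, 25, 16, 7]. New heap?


Append 24: [29, 25, 16, 7, 24]
Bubble up: no swaps needed
Result: [29, 25, 16, 7, 24]


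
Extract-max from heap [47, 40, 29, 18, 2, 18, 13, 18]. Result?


Max = 47
Replace root with last, heapify down
Resulting heap: [40, 18, 29, 18, 2, 18, 13]


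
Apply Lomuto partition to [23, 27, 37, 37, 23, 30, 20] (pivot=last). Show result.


Elements <= 20 go left of pivot.
Result: [20, 27, 37, 37, 23, 30, 23], pivot at index 0


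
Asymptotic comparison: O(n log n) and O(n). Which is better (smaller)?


linear grows slower than linearithmic
O(n) is asymptotically smaller; O(n log n) grows faster


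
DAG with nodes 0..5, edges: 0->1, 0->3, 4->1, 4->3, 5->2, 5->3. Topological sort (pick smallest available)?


Kahn's algorithm, process smallest node first
Order: [0, 4, 1, 5, 2, 3]


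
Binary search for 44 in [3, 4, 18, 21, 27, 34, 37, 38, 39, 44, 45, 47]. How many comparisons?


Search for 44:
[0,11] mid=5 arr[5]=34
[6,11] mid=8 arr[8]=39
[9,11] mid=10 arr[10]=45
[9,9] mid=9 arr[9]=44
Total: 4 comparisons


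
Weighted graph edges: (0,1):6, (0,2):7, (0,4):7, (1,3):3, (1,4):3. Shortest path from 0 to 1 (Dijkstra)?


Dijkstra from 0:
Distances: {0: 0, 1: 6, 2: 7, 3: 9, 4: 7}
Shortest distance to 1 = 6, path = [0, 1]


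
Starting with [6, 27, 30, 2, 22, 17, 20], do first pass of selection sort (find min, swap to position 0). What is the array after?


After one pass: [2, 27, 30, 6, 22, 17, 20]


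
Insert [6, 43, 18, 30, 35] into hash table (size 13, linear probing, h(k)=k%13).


Insertions: 6->slot 6; 43->slot 4; 18->slot 5; 30->slot 7; 35->slot 9
Table: [None, None, None, None, 43, 18, 6, 30, None, 35, None, None, None]


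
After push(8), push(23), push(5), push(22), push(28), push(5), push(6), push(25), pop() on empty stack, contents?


push(8) -> [8]
push(23) -> [8, 23]
push(5) -> [8, 23, 5]
push(22) -> [8, 23, 5, 22]
push(28) -> [8, 23, 5, 22, 28]
push(5) -> [8, 23, 5, 22, 28, 5]
push(6) -> [8, 23, 5, 22, 28, 5, 6]
push(25) -> [8, 23, 5, 22, 28, 5, 6, 25]
pop() returns 25 -> [8, 23, 5, 22, 28, 5, 6]
Final stack (bottom to top): [8, 23, 5, 22, 28, 5, 6]


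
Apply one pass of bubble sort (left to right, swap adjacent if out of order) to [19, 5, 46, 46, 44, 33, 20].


After one pass: [5, 19, 46, 44, 33, 20, 46]


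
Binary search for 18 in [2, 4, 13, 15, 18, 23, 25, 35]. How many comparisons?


Search for 18:
[0,7] mid=3 arr[3]=15
[4,7] mid=5 arr[5]=23
[4,4] mid=4 arr[4]=18
Total: 3 comparisons


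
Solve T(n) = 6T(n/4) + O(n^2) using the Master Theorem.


a=6, b=4, c=2. log_4(6)=1.292 < c=2. Case 3: O(n^c) = O(n^2)
Complexity: O(n^2)


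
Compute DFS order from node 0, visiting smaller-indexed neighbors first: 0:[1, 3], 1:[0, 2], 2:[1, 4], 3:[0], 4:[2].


DFS stack-based: start with [0]
Visit order: [0, 1, 2, 4, 3]


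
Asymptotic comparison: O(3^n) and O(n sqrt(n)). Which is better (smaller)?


n^1.5 grows slower than exponential (base 3)
O(n sqrt(n)) is asymptotically smaller; O(3^n) grows faster


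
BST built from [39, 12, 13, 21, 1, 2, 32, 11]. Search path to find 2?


BST root = 39
Search for 2: compare at each node
Path: [39, 12, 1, 2]


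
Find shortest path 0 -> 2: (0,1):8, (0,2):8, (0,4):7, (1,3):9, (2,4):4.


Dijkstra from 0:
Distances: {0: 0, 1: 8, 2: 8, 3: 17, 4: 7}
Shortest distance to 2 = 8, path = [0, 2]


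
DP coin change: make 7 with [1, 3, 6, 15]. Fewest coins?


dp[0]=0; dp[i]=1+min(dp[i-c] for c in coins)
...dp[2]=2, dp[3]=1, dp[4]=2, dp[5]=3, dp[6]=1, dp[7]=2
Minimum coins for 7 = 2


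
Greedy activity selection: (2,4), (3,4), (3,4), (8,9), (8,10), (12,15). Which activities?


Greedy: pick earliest-ending, then skip overlaps.
Selected (3 activities): [(2, 4), (8, 9), (12, 15)]


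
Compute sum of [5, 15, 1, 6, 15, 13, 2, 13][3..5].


Prefix sums: [0, 5, 20, 21, 27, 42, 55, 57, 70]
Sum[3..5] = prefix[6] - prefix[3] = 55 - 21 = 34


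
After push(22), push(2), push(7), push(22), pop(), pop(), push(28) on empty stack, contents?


push(22) -> [22]
push(2) -> [22, 2]
push(7) -> [22, 2, 7]
push(22) -> [22, 2, 7, 22]
pop() returns 22 -> [22, 2, 7]
pop() returns 7 -> [22, 2]
push(28) -> [22, 2, 28]
Final stack (bottom to top): [22, 2, 28]


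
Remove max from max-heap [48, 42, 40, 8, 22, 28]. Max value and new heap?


Max = 48
Replace root with last, heapify down
Resulting heap: [42, 28, 40, 8, 22]


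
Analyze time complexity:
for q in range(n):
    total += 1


Per nesting level: O(n) = O(n)
Complexity: O(n)


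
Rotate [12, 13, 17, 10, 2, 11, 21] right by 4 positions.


Right rotate by 4: [10, 2, 11, 21, 12, 13, 17]


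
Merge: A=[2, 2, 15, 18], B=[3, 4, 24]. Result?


Compare heads, take smaller each step.
Merged: [2, 2, 3, 4, 15, 18, 24]


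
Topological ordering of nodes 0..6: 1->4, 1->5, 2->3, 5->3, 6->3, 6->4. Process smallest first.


Kahn's algorithm, process smallest node first
Order: [0, 1, 2, 5, 6, 3, 4]


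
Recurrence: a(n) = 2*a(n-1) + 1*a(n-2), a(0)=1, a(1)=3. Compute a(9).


Build bottom-up:
...a(7)=577, a(8)=1393, a(9)=2*1393+1*577=3363


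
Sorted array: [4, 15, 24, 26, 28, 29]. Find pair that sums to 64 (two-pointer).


Two pointers: lo=0, hi=5
No pair sums to 64


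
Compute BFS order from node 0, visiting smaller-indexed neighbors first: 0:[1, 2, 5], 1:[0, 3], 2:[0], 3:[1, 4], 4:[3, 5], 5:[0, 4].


BFS queue: start with [0]
Visit order: [0, 1, 2, 5, 3, 4]


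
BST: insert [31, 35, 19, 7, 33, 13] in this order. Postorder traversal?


Root = 31; build tree by BST insertion.
Postorder traversal: [13, 7, 19, 33, 35, 31]


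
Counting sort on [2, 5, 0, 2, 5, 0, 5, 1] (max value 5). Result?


Count array: [2, 1, 2, 0, 0, 3]
Reconstruct: [0, 0, 1, 2, 2, 5, 5, 5]


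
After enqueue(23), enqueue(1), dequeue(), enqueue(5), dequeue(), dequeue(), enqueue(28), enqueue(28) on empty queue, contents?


enqueue(23) -> [23]
enqueue(1) -> [23, 1]
dequeue() returns 23 -> [1]
enqueue(5) -> [1, 5]
dequeue() returns 1 -> [5]
dequeue() returns 5 -> []
enqueue(28) -> [28]
enqueue(28) -> [28, 28]
Final queue (front to back): [28, 28]


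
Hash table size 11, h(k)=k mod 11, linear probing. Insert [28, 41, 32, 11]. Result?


Insertions: 28->slot 6; 41->slot 8; 32->slot 10; 11->slot 0
Table: [11, None, None, None, None, None, 28, None, 41, None, 32]


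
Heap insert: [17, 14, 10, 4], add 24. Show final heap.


Append 24: [17, 14, 10, 4, 24]
Bubble up: swap idx 4(24) with idx 1(14); swap idx 1(24) with idx 0(17)
Result: [24, 17, 10, 4, 14]


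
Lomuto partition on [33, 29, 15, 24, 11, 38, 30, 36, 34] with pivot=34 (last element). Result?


Elements <= 34 go left of pivot.
Result: [33, 29, 15, 24, 11, 30, 34, 36, 38], pivot at index 6


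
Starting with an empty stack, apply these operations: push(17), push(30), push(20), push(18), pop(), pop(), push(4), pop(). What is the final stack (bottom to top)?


push(17) -> [17]
push(30) -> [17, 30]
push(20) -> [17, 30, 20]
push(18) -> [17, 30, 20, 18]
pop() returns 18 -> [17, 30, 20]
pop() returns 20 -> [17, 30]
push(4) -> [17, 30, 4]
pop() returns 4 -> [17, 30]
Final stack (bottom to top): [17, 30]


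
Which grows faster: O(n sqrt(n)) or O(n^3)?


n^1.5 grows slower than cubic
O(n sqrt(n)) is asymptotically smaller; O(n^3) grows faster


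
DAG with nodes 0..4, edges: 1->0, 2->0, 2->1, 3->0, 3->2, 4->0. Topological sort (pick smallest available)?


Kahn's algorithm, process smallest node first
Order: [3, 2, 1, 4, 0]


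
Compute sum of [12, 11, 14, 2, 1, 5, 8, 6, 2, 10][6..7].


Prefix sums: [0, 12, 23, 37, 39, 40, 45, 53, 59, 61, 71]
Sum[6..7] = prefix[8] - prefix[6] = 59 - 45 = 14


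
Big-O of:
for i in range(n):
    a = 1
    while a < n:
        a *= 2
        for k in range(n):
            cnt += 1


Per nesting level: O(n) * O(log n) * O(n) = O(n^2 log n)
Complexity: O(n^2 log n)


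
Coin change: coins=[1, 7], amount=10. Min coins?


dp[0]=0; dp[i]=1+min(dp[i-c] for c in coins)
...dp[5]=5, dp[6]=6, dp[7]=1, dp[8]=2, dp[9]=3, dp[10]=4
Minimum coins for 10 = 4


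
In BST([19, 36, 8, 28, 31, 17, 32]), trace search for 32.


BST root = 19
Search for 32: compare at each node
Path: [19, 36, 28, 31, 32]


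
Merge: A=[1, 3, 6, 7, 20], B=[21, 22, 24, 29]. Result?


Compare heads, take smaller each step.
Merged: [1, 3, 6, 7, 20, 21, 22, 24, 29]


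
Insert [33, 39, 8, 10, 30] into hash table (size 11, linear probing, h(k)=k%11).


Insertions: 33->slot 0; 39->slot 6; 8->slot 8; 10->slot 10; 30->slot 9
Table: [33, None, None, None, None, None, 39, None, 8, 30, 10]


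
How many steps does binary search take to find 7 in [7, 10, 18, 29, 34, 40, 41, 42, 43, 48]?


Search for 7:
[0,9] mid=4 arr[4]=34
[0,3] mid=1 arr[1]=10
[0,0] mid=0 arr[0]=7
Total: 3 comparisons


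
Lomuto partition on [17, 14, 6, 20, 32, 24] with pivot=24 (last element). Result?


Elements <= 24 go left of pivot.
Result: [17, 14, 6, 20, 24, 32], pivot at index 4


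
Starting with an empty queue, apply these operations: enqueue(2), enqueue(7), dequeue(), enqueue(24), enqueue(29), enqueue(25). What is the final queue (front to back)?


enqueue(2) -> [2]
enqueue(7) -> [2, 7]
dequeue() returns 2 -> [7]
enqueue(24) -> [7, 24]
enqueue(29) -> [7, 24, 29]
enqueue(25) -> [7, 24, 29, 25]
Final queue (front to back): [7, 24, 29, 25]


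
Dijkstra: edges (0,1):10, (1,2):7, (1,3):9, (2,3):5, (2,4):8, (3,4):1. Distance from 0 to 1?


Dijkstra from 0:
Distances: {0: 0, 1: 10, 2: 17, 3: 19, 4: 20}
Shortest distance to 1 = 10, path = [0, 1]


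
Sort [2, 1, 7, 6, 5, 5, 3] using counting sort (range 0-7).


Count array: [0, 1, 1, 1, 0, 2, 1, 1]
Reconstruct: [1, 2, 3, 5, 5, 6, 7]


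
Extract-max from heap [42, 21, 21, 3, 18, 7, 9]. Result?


Max = 42
Replace root with last, heapify down
Resulting heap: [21, 18, 21, 3, 9, 7]


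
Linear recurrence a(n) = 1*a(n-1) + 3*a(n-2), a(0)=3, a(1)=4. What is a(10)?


Build bottom-up:
...a(8)=1741, a(9)=3985, a(10)=1*3985+3*1741=9208


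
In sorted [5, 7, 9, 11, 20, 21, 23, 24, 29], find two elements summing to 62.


Two pointers: lo=0, hi=8
No pair sums to 62


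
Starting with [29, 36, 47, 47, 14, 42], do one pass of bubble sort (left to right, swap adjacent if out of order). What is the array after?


After one pass: [29, 36, 47, 14, 42, 47]


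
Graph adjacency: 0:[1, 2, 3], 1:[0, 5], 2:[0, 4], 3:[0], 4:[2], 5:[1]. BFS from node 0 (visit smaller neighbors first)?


BFS queue: start with [0]
Visit order: [0, 1, 2, 3, 5, 4]


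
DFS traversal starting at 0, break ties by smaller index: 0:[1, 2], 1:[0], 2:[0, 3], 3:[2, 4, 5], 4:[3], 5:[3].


DFS stack-based: start with [0]
Visit order: [0, 1, 2, 3, 4, 5]


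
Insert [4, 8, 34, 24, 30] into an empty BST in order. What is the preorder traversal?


Root = 4; build tree by BST insertion.
Preorder traversal: [4, 8, 34, 24, 30]


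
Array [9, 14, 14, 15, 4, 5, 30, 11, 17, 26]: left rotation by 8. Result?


Left rotate by 8: [17, 26, 9, 14, 14, 15, 4, 5, 30, 11]


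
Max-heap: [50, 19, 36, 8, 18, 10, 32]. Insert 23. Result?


Append 23: [50, 19, 36, 8, 18, 10, 32, 23]
Bubble up: swap idx 7(23) with idx 3(8); swap idx 3(23) with idx 1(19)
Result: [50, 23, 36, 19, 18, 10, 32, 8]


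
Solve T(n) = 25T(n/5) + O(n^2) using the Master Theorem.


a=25, b=5, c=2. log_5(25)=2 = c=2. Case 2: O(n^c log n) = O(n^2 log n)
Complexity: O(n^2 log n)


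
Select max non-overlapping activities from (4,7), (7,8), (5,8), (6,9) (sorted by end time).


Greedy: pick earliest-ending, then skip overlaps.
Selected (2 activities): [(4, 7), (7, 8)]


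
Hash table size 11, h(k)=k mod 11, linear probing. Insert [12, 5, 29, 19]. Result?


Insertions: 12->slot 1; 5->slot 5; 29->slot 7; 19->slot 8
Table: [None, 12, None, None, None, 5, None, 29, 19, None, None]


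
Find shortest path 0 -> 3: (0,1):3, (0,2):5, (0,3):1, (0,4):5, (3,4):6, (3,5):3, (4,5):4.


Dijkstra from 0:
Distances: {0: 0, 1: 3, 2: 5, 3: 1, 4: 5, 5: 4}
Shortest distance to 3 = 1, path = [0, 3]


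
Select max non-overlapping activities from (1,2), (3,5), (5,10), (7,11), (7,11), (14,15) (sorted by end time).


Greedy: pick earliest-ending, then skip overlaps.
Selected (4 activities): [(1, 2), (3, 5), (5, 10), (14, 15)]


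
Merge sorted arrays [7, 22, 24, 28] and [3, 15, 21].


Compare heads, take smaller each step.
Merged: [3, 7, 15, 21, 22, 24, 28]


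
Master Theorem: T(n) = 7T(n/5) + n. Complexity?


a=7, b=5, c=1. log_5(7)=1.209 > c=1. Case 1: O(n^log_b(a)) = O(n^1.209)
Complexity: O(n^1.209)


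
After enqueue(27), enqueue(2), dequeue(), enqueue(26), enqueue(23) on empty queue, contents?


enqueue(27) -> [27]
enqueue(2) -> [27, 2]
dequeue() returns 27 -> [2]
enqueue(26) -> [2, 26]
enqueue(23) -> [2, 26, 23]
Final queue (front to back): [2, 26, 23]


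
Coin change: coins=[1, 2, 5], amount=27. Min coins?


dp[0]=0; dp[i]=1+min(dp[i-c] for c in coins)
...dp[22]=5, dp[23]=6, dp[24]=6, dp[25]=5, dp[26]=6, dp[27]=6
Minimum coins for 27 = 6


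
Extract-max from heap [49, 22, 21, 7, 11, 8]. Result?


Max = 49
Replace root with last, heapify down
Resulting heap: [22, 11, 21, 7, 8]


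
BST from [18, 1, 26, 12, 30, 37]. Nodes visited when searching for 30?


BST root = 18
Search for 30: compare at each node
Path: [18, 26, 30]


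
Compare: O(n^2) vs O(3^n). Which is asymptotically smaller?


quadratic grows slower than exponential (base 3)
O(n^2) is asymptotically smaller; O(3^n) grows faster


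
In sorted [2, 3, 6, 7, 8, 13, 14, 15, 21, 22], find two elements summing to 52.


Two pointers: lo=0, hi=9
No pair sums to 52


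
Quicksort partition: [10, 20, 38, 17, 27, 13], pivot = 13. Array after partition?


Elements <= 13 go left of pivot.
Result: [10, 13, 38, 17, 27, 20], pivot at index 1


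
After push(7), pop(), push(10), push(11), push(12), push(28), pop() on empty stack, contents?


push(7) -> [7]
pop() returns 7 -> []
push(10) -> [10]
push(11) -> [10, 11]
push(12) -> [10, 11, 12]
push(28) -> [10, 11, 12, 28]
pop() returns 28 -> [10, 11, 12]
Final stack (bottom to top): [10, 11, 12]


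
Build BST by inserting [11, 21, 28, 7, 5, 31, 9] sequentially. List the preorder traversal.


Root = 11; build tree by BST insertion.
Preorder traversal: [11, 7, 5, 9, 21, 28, 31]


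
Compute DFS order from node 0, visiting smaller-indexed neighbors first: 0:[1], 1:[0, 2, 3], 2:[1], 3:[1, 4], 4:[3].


DFS stack-based: start with [0]
Visit order: [0, 1, 2, 3, 4]


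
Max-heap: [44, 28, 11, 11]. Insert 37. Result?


Append 37: [44, 28, 11, 11, 37]
Bubble up: swap idx 4(37) with idx 1(28)
Result: [44, 37, 11, 11, 28]


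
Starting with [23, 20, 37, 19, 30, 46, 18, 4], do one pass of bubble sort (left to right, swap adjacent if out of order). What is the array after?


After one pass: [20, 23, 19, 30, 37, 18, 4, 46]


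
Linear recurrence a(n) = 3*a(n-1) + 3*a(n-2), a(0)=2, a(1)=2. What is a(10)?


Build bottom-up:
...a(8)=33372, a(9)=126522, a(10)=3*126522+3*33372=479682


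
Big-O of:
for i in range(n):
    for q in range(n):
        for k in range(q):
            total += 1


Per nesting level: O(n) * O(n) * O(n) [triangular over q] = O(n^3)
Complexity: O(n^3)


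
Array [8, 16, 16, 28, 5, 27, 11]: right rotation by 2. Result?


Right rotate by 2: [27, 11, 8, 16, 16, 28, 5]


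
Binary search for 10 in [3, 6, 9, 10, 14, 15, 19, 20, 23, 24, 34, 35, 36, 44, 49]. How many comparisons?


Search for 10:
[0,14] mid=7 arr[7]=20
[0,6] mid=3 arr[3]=10
Total: 2 comparisons


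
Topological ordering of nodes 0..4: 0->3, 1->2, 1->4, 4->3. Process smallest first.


Kahn's algorithm, process smallest node first
Order: [0, 1, 2, 4, 3]


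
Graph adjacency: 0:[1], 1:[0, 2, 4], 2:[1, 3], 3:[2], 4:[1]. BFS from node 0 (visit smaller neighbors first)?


BFS queue: start with [0]
Visit order: [0, 1, 2, 4, 3]


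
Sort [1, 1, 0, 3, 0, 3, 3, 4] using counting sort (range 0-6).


Count array: [2, 2, 0, 3, 1, 0, 0]
Reconstruct: [0, 0, 1, 1, 3, 3, 3, 4]


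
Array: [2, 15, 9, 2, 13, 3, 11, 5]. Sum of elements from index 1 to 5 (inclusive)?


Prefix sums: [0, 2, 17, 26, 28, 41, 44, 55, 60]
Sum[1..5] = prefix[6] - prefix[1] = 44 - 2 = 42


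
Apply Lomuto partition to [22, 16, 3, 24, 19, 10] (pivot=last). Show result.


Elements <= 10 go left of pivot.
Result: [3, 10, 22, 24, 19, 16], pivot at index 1


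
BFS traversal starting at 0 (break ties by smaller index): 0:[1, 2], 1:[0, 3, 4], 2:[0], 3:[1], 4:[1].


BFS queue: start with [0]
Visit order: [0, 1, 2, 3, 4]


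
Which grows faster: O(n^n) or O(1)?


constant grows slower than n^n
O(1) is asymptotically smaller; O(n^n) grows faster


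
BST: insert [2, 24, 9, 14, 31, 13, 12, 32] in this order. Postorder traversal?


Root = 2; build tree by BST insertion.
Postorder traversal: [12, 13, 14, 9, 32, 31, 24, 2]


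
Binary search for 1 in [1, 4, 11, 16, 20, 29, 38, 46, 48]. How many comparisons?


Search for 1:
[0,8] mid=4 arr[4]=20
[0,3] mid=1 arr[1]=4
[0,0] mid=0 arr[0]=1
Total: 3 comparisons


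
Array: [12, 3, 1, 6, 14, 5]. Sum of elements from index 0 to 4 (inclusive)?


Prefix sums: [0, 12, 15, 16, 22, 36, 41]
Sum[0..4] = prefix[5] - prefix[0] = 36 - 0 = 36


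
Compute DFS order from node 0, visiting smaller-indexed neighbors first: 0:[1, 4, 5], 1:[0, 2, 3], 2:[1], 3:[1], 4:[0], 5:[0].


DFS stack-based: start with [0]
Visit order: [0, 1, 2, 3, 4, 5]


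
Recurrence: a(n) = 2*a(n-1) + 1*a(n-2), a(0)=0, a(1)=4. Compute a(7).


Build bottom-up:
...a(5)=116, a(6)=280, a(7)=2*280+1*116=676


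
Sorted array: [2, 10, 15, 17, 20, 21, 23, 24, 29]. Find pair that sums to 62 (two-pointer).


Two pointers: lo=0, hi=8
No pair sums to 62


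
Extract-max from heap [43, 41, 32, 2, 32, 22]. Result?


Max = 43
Replace root with last, heapify down
Resulting heap: [41, 32, 32, 2, 22]


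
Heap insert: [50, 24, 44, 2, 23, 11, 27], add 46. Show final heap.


Append 46: [50, 24, 44, 2, 23, 11, 27, 46]
Bubble up: swap idx 7(46) with idx 3(2); swap idx 3(46) with idx 1(24)
Result: [50, 46, 44, 24, 23, 11, 27, 2]


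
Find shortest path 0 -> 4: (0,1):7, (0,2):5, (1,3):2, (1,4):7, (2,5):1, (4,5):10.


Dijkstra from 0:
Distances: {0: 0, 1: 7, 2: 5, 3: 9, 4: 14, 5: 6}
Shortest distance to 4 = 14, path = [0, 1, 4]


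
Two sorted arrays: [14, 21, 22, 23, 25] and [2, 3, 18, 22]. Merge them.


Compare heads, take smaller each step.
Merged: [2, 3, 14, 18, 21, 22, 22, 23, 25]


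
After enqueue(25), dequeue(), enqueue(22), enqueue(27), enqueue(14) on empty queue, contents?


enqueue(25) -> [25]
dequeue() returns 25 -> []
enqueue(22) -> [22]
enqueue(27) -> [22, 27]
enqueue(14) -> [22, 27, 14]
Final queue (front to back): [22, 27, 14]


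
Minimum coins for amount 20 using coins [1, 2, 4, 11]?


dp[0]=0; dp[i]=1+min(dp[i-c] for c in coins)
...dp[15]=2, dp[16]=3, dp[17]=3, dp[18]=4, dp[19]=3, dp[20]=4
Minimum coins for 20 = 4


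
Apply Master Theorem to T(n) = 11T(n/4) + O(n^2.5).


a=11, b=4, c=2.5. log_4(11)=1.730 < c=2.5. Case 3: O(n^c) = O(n^2.500)
Complexity: O(n^2.500)


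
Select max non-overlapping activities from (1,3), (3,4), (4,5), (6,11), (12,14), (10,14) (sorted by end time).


Greedy: pick earliest-ending, then skip overlaps.
Selected (5 activities): [(1, 3), (3, 4), (4, 5), (6, 11), (12, 14)]


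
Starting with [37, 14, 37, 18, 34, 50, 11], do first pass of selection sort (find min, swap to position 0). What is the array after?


After one pass: [11, 14, 37, 18, 34, 50, 37]


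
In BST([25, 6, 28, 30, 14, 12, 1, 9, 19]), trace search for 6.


BST root = 25
Search for 6: compare at each node
Path: [25, 6]


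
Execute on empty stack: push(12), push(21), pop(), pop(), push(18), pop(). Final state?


push(12) -> [12]
push(21) -> [12, 21]
pop() returns 21 -> [12]
pop() returns 12 -> []
push(18) -> [18]
pop() returns 18 -> []
Final stack (bottom to top): []


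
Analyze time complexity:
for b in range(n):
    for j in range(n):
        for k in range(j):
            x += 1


Per nesting level: O(n) * O(n) * O(n) [triangular over j] = O(n^3)
Complexity: O(n^3)


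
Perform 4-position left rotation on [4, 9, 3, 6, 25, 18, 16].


Left rotate by 4: [25, 18, 16, 4, 9, 3, 6]


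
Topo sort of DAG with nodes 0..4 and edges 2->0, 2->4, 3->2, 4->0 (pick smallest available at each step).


Kahn's algorithm, process smallest node first
Order: [1, 3, 2, 4, 0]


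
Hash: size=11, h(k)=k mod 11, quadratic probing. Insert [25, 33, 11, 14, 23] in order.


Insertions: 25->slot 3; 33->slot 0; 11->slot 1; 14->slot 4; 23->slot 2
Table: [33, 11, 23, 25, 14, None, None, None, None, None, None]


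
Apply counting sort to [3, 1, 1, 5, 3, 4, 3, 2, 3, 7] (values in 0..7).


Count array: [0, 2, 1, 4, 1, 1, 0, 1]
Reconstruct: [1, 1, 2, 3, 3, 3, 3, 4, 5, 7]


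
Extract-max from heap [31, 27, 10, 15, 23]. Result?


Max = 31
Replace root with last, heapify down
Resulting heap: [27, 23, 10, 15]


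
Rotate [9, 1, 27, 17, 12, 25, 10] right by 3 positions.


Right rotate by 3: [12, 25, 10, 9, 1, 27, 17]


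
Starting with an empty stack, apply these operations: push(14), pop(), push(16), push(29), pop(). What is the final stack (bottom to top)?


push(14) -> [14]
pop() returns 14 -> []
push(16) -> [16]
push(29) -> [16, 29]
pop() returns 29 -> [16]
Final stack (bottom to top): [16]


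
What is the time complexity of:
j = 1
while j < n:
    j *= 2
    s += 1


Per nesting level: O(log n) = O(log n)
Complexity: O(log n)


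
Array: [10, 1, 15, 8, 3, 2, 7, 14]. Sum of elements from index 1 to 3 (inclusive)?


Prefix sums: [0, 10, 11, 26, 34, 37, 39, 46, 60]
Sum[1..3] = prefix[4] - prefix[1] = 34 - 10 = 24


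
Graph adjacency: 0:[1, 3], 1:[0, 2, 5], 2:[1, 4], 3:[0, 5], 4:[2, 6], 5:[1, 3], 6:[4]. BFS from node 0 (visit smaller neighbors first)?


BFS queue: start with [0]
Visit order: [0, 1, 3, 2, 5, 4, 6]


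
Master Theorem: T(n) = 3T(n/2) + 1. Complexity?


a=3, b=2, c=0. log_2(3)=1.585 > c=0. Case 1: O(n^log_b(a)) = O(n^1.585)
Complexity: O(n^1.585)


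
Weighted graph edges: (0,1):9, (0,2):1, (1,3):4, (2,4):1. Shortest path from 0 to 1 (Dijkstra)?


Dijkstra from 0:
Distances: {0: 0, 1: 9, 2: 1, 3: 13, 4: 2}
Shortest distance to 1 = 9, path = [0, 1]


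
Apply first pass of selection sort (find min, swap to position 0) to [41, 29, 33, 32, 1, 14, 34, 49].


After one pass: [1, 29, 33, 32, 41, 14, 34, 49]


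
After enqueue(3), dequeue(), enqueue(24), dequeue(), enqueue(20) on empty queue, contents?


enqueue(3) -> [3]
dequeue() returns 3 -> []
enqueue(24) -> [24]
dequeue() returns 24 -> []
enqueue(20) -> [20]
Final queue (front to back): [20]


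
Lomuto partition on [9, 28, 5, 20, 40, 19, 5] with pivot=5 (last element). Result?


Elements <= 5 go left of pivot.
Result: [5, 5, 9, 20, 40, 19, 28], pivot at index 1


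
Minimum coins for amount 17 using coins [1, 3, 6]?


dp[0]=0; dp[i]=1+min(dp[i-c] for c in coins)
...dp[12]=2, dp[13]=3, dp[14]=4, dp[15]=3, dp[16]=4, dp[17]=5
Minimum coins for 17 = 5


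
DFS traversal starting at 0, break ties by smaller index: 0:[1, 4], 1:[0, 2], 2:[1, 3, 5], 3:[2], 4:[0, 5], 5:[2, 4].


DFS stack-based: start with [0]
Visit order: [0, 1, 2, 3, 5, 4]


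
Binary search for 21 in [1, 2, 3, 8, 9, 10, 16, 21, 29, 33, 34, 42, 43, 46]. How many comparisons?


Search for 21:
[0,13] mid=6 arr[6]=16
[7,13] mid=10 arr[10]=34
[7,9] mid=8 arr[8]=29
[7,7] mid=7 arr[7]=21
Total: 4 comparisons


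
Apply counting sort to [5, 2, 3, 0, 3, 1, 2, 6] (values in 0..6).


Count array: [1, 1, 2, 2, 0, 1, 1]
Reconstruct: [0, 1, 2, 2, 3, 3, 5, 6]


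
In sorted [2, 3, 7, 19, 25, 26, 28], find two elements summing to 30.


Two pointers: lo=0, hi=6
Found pair: (2, 28) summing to 30


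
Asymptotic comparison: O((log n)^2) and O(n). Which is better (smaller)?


polylogarithmic grows slower than linear
O((log n)^2) is asymptotically smaller; O(n) grows faster


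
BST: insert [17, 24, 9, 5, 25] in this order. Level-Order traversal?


Root = 17; build tree by BST insertion.
Level-Order traversal: [17, 9, 24, 5, 25]


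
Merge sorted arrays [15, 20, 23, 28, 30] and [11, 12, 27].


Compare heads, take smaller each step.
Merged: [11, 12, 15, 20, 23, 27, 28, 30]


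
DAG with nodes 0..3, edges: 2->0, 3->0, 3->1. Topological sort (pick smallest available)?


Kahn's algorithm, process smallest node first
Order: [2, 3, 0, 1]


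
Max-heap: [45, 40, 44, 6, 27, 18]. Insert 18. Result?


Append 18: [45, 40, 44, 6, 27, 18, 18]
Bubble up: no swaps needed
Result: [45, 40, 44, 6, 27, 18, 18]


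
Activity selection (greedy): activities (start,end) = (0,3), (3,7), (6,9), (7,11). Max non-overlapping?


Greedy: pick earliest-ending, then skip overlaps.
Selected (3 activities): [(0, 3), (3, 7), (7, 11)]


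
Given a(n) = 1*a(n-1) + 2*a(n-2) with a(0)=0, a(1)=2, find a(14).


Build bottom-up:
...a(12)=2730, a(13)=5462, a(14)=1*5462+2*2730=10922


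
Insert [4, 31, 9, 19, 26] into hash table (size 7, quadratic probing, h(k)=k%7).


Insertions: 4->slot 4; 31->slot 3; 9->slot 2; 19->slot 5; 26->slot 6
Table: [None, None, 9, 31, 4, 19, 26]


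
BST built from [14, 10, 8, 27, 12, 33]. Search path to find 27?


BST root = 14
Search for 27: compare at each node
Path: [14, 27]


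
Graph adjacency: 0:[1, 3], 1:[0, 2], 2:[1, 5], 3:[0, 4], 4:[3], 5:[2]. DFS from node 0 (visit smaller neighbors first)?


DFS stack-based: start with [0]
Visit order: [0, 1, 2, 5, 3, 4]


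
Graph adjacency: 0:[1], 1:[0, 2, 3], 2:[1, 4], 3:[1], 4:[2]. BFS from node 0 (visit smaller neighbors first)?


BFS queue: start with [0]
Visit order: [0, 1, 2, 3, 4]


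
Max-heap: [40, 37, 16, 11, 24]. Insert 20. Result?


Append 20: [40, 37, 16, 11, 24, 20]
Bubble up: swap idx 5(20) with idx 2(16)
Result: [40, 37, 20, 11, 24, 16]


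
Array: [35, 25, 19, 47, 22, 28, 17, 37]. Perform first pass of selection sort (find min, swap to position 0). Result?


After one pass: [17, 25, 19, 47, 22, 28, 35, 37]


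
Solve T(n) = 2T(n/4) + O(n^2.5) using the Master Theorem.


a=2, b=4, c=2.5. log_4(2)=0.5 < c=2.5. Case 3: O(n^c) = O(n^2.500)
Complexity: O(n^2.500)


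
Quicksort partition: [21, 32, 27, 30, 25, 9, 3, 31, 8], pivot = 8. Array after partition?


Elements <= 8 go left of pivot.
Result: [3, 8, 27, 30, 25, 9, 21, 31, 32], pivot at index 1


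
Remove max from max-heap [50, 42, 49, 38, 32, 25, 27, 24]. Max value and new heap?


Max = 50
Replace root with last, heapify down
Resulting heap: [49, 42, 27, 38, 32, 25, 24]


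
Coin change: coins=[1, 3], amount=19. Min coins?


dp[0]=0; dp[i]=1+min(dp[i-c] for c in coins)
...dp[14]=6, dp[15]=5, dp[16]=6, dp[17]=7, dp[18]=6, dp[19]=7
Minimum coins for 19 = 7


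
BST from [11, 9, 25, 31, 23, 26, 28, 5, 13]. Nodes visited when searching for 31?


BST root = 11
Search for 31: compare at each node
Path: [11, 25, 31]


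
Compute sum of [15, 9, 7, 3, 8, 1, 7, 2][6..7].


Prefix sums: [0, 15, 24, 31, 34, 42, 43, 50, 52]
Sum[6..7] = prefix[8] - prefix[6] = 52 - 43 = 9
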